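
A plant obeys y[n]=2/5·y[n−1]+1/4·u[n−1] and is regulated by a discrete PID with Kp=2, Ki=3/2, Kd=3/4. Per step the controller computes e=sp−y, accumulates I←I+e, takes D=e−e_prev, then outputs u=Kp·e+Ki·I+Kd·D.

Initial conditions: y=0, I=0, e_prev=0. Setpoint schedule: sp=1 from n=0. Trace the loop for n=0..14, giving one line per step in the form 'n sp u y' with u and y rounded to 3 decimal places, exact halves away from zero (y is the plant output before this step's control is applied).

0 1 4.250 0.000
1 1 0.484 1.063
2 1 3.382 0.546
3 1 1.475 1.064
4 1 2.913 0.794
5 1 1.950 1.046
6 1 2.665 0.906
7 1 2.179 1.029
8 1 2.536 0.956
9 1 2.291 1.017
10 1 2.469 0.979
11 1 2.346 1.009
12 1 2.435 0.990
13 1 2.373 1.005
14 1 2.418 0.995

(exact arithmetic carried between steps; '≈' marks a value shown rounded to 6 d.p. or computed from one; I and e_prev carry over from the previous line; the table rounds u and y to 3 d.p., halves away from zero)
n=0: y=0, sp=1, e=sp−y=1; I=1, D=e−e_prev=1; u=2·1+3/2·1+3/4·1=4.25; next y=2/5·0+1/4·4.25=1.0625
n=1: y=1.0625, sp=1, e=sp−y=-0.0625; I=0.9375, D=e−e_prev=-1.0625; u=2·(-0.0625)+3/2·0.9375+3/4·(-1.0625)=0.484375; next y=2/5·1.0625+1/4·0.484375≈0.546094
n=2: y≈0.546094, sp=1, e=sp−y≈0.453906; I≈1.391406, D=e−e_prev≈0.516406; u=2·0.453906+3/2·1.391406+3/4·0.516406≈3.382227; next y=2/5·0.546094+1/4·3.382227≈1.063994
n=3: y≈1.063994, sp=1, e=sp−y≈-0.063994; I≈1.327412, D=e−e_prev≈-0.517900; u=2·(-0.063994)+3/2·1.327412+3/4·(-0.517900)≈1.474705; next y=2/5·1.063994+1/4·1.474705≈0.794274
n=4: y≈0.794274, sp=1, e=sp−y≈0.205726; I≈1.533138, D=e−e_prev≈0.269720; u=2·0.205726+3/2·1.533138+3/4·0.269720≈2.913450; next y=2/5·0.794274+1/4·2.913450≈1.046072
n=5: y≈1.046072, sp=1, e=sp−y≈-0.046072; I≈1.487066, D=e−e_prev≈-0.251798; u=2·(-0.046072)+3/2·1.487066+3/4·(-0.251798)≈1.949607; next y=2/5·1.046072+1/4·1.949607≈0.905830
n=6: y≈0.905830, sp=1, e=sp−y≈0.094170; I≈1.581236, D=e−e_prev≈0.140242; u=2·0.094170+3/2·1.581236+3/4·0.140242≈2.665374; next y=2/5·0.905830+1/4·2.665374≈1.028676
n=7: y≈1.028676, sp=1, e=sp−y≈-0.028676; I≈1.552560, D=e−e_prev≈-0.122845; u=2·(-0.028676)+3/2·1.552560+3/4·(-0.122845)≈2.179355; next y=2/5·1.028676+1/4·2.179355≈0.956309
n=8: y≈0.956309, sp=1, e=sp−y≈0.043691; I≈1.596251, D=e−e_prev≈0.072367; u=2·0.043691+3/2·1.596251+3/4·0.072367≈2.536034; next y=2/5·0.956309+1/4·2.536034≈1.016532
n=9: y≈1.016532, sp=1, e=sp−y≈-0.016532; I≈1.579719, D=e−e_prev≈-0.060223; u=2·(-0.016532)+3/2·1.579719+3/4·(-0.060223)≈2.291347; next y=2/5·1.016532+1/4·2.291347≈0.979450
n=10: y≈0.979450, sp=1, e=sp−y≈0.020550; I≈1.600269, D=e−e_prev≈0.037082; u=2·0.020550+3/2·1.600269+3/4·0.037082≈2.469317; next y=2/5·0.979450+1/4·2.469317≈1.009109
n=11: y≈1.009109, sp=1, e=sp−y≈-0.009109; I≈1.591160, D=e−e_prev≈-0.029659; u=2·(-0.009109)+3/2·1.591160+3/4·(-0.029659)≈2.346278; next y=2/5·1.009109+1/4·2.346278≈0.990213
n=12: y≈0.990213, sp=1, e=sp−y≈0.009787; I≈1.600947, D=e−e_prev≈0.018896; u=2·0.009787+3/2·1.600947+3/4·0.018896≈2.435167; next y=2/5·0.990213+1/4·2.435167≈1.004877
n=13: y≈1.004877, sp=1, e=sp−y≈-0.004877; I≈1.596070, D=e−e_prev≈-0.014664; u=2·(-0.004877)+3/2·1.596070+3/4·(-0.014664)≈2.373354; next y=2/5·1.004877+1/4·2.373354≈0.995289
n=14: y≈0.995289, sp=1, e=sp−y≈0.004711; I≈1.600781, D=e−e_prev≈0.009588; u=2·0.004711+3/2·1.600781+3/4·0.009588≈2.417784; next y=2/5·0.995289+1/4·2.417784≈1.002562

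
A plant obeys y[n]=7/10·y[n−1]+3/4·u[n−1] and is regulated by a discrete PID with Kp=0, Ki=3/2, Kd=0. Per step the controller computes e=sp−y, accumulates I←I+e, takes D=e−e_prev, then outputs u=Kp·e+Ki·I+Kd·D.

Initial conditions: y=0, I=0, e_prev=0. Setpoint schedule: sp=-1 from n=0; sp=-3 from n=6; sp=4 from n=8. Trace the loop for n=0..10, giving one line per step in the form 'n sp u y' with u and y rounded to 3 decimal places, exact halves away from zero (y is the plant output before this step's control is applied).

(exact arithmetic carried between steps; '≈' marks a value shown rounded to 6 d.p. or computed from one; I and e_prev carry over from the previous line; the table rounds u and y to 3 d.p., halves away from zero)
n=0: y=0, sp=-1, e=sp−y=-1; I=-1, D=e−e_prev=-1; u=0·(-1)+3/2·(-1)+0·(-1)=-1.5; next y=7/10·0+3/4·(-1.5)=-1.125
n=1: y=-1.125, sp=-1, e=sp−y=0.125; I=-0.875, D=e−e_prev=1.125; u=0·0.125+3/2·(-0.875)+0·1.125=-1.3125; next y=7/10·(-1.125)+3/4·(-1.3125)=-1.771875
n=2: y=-1.771875, sp=-1, e=sp−y=0.771875; I=-0.103125, D=e−e_prev=0.646875; u=0·0.771875+3/2·(-0.103125)+0·0.646875≈-0.154688; next y=7/10·(-1.771875)+3/4·(-0.154688)≈-1.356328
n=3: y≈-1.356328, sp=-1, e=sp−y≈0.356328; I≈0.253203, D=e−e_prev≈-0.415547; u=0·0.356328+3/2·0.253203+0·(-0.415547)≈0.379805; next y=7/10·(-1.356328)+3/4·0.379805≈-0.664576
n=4: y≈-0.664576, sp=-1, e=sp−y≈-0.335424; I≈-0.082221, D=e−e_prev≈-0.691752; u=0·(-0.335424)+3/2·(-0.082221)+0·(-0.691752)≈-0.123331; next y=7/10·(-0.664576)+3/4·(-0.123331)≈-0.557702
n=5: y≈-0.557702, sp=-1, e=sp−y≈-0.442298; I≈-0.524519, D=e−e_prev≈-0.106875; u=0·(-0.442298)+3/2·(-0.524519)+0·(-0.106875)≈-0.786779; next y=7/10·(-0.557702)+3/4·(-0.786779)≈-0.980475
n=6: y≈-0.980475, sp=-3, e=sp−y≈-2.019525; I≈-2.544044, D=e−e_prev≈-1.577227; u=0·(-2.019525)+3/2·(-2.544044)+0·(-1.577227)≈-3.816066; next y=7/10·(-0.980475)+3/4·(-3.816066)≈-3.548382
n=7: y≈-3.548382, sp=-3, e=sp−y≈0.548382; I≈-1.995662, D=e−e_prev≈2.567907; u=0·0.548382+3/2·(-1.995662)+0·2.567907≈-2.993493; next y=7/10·(-3.548382)+3/4·(-2.993493)≈-4.728987
n=8: y≈-4.728987, sp=4, e=sp−y≈8.728987; I≈6.733325, D=e−e_prev≈8.180605; u=0·8.728987+3/2·6.733325+0·8.180605≈10.099988; next y=7/10·(-4.728987)+3/4·10.099988≈4.264700
n=9: y≈4.264700, sp=4, e=sp−y≈-0.264700; I≈6.468625, D=e−e_prev≈-8.993687; u=0·(-0.264700)+3/2·6.468625+0·(-8.993687)≈9.702938; next y=7/10·4.264700+3/4·9.702938≈10.262493
n=10: y≈10.262493, sp=4, e=sp−y≈-6.262493; I≈0.206132, D=e−e_prev≈-5.997794; u=0·(-6.262493)+3/2·0.206132+0·(-5.997794)≈0.309198; next y=7/10·10.262493+3/4·0.309198≈7.415644

0 -1 -1.500 0.000
1 -1 -1.313 -1.125
2 -1 -0.155 -1.772
3 -1 0.380 -1.356
4 -1 -0.123 -0.665
5 -1 -0.787 -0.558
6 -3 -3.816 -0.980
7 -3 -2.993 -3.548
8 4 10.100 -4.729
9 4 9.703 4.265
10 4 0.309 10.262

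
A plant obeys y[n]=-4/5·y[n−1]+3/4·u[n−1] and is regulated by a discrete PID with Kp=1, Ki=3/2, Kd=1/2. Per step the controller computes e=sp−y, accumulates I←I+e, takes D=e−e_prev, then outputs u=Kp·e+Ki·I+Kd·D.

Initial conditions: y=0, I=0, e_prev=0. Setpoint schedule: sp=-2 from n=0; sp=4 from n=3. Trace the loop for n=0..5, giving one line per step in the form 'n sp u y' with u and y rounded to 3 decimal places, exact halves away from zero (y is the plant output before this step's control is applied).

0 -2 -6.000 0.000
1 -2 5.500 -4.500
2 -2 -29.675 7.725
3 4 88.334 -28.436
4 4 -236.399 88.999
5 4 707.314 -248.499

(exact arithmetic carried between steps; '≈' marks a value shown rounded to 6 d.p. or computed from one; I and e_prev carry over from the previous line; the table rounds u and y to 3 d.p., halves away from zero)
n=0: y=0, sp=-2, e=sp−y=-2; I=-2, D=e−e_prev=-2; u=1·(-2)+3/2·(-2)+1/2·(-2)=-6; next y=-4/5·0+3/4·(-6)=-4.5
n=1: y=-4.5, sp=-2, e=sp−y=2.5; I=0.5, D=e−e_prev=4.5; u=1·2.5+3/2·0.5+1/2·4.5=5.5; next y=-4/5·(-4.5)+3/4·5.5=7.725
n=2: y=7.725, sp=-2, e=sp−y=-9.725; I=-9.225, D=e−e_prev=-12.225; u=1·(-9.725)+3/2·(-9.225)+1/2·(-12.225)=-29.675; next y=-4/5·7.725+3/4·(-29.675)=-28.43625
n=3: y=-28.43625, sp=4, e=sp−y=32.43625; I=23.21125, D=e−e_prev=42.16125; u=1·32.43625+3/2·23.21125+1/2·42.16125=88.33375; next y=-4/5·(-28.43625)+3/4·88.33375≈88.999313
n=4: y≈88.999313, sp=4, e=sp−y≈-84.999313; I≈-61.788063, D=e−e_prev≈-117.435563; u=1·(-84.999313)+3/2·(-61.788063)+1/2·(-117.435563)≈-236.399188; next y=-4/5·88.999313+3/4·(-236.399188)≈-248.498841
n=5: y≈-248.498841, sp=4, e=sp−y≈252.498841; I≈190.710778, D=e−e_prev≈337.498153; u=1·252.498841+3/2·190.710778+1/2·337.498153≈707.314084; next y=-4/5·(-248.498841)+3/4·707.314084≈729.284636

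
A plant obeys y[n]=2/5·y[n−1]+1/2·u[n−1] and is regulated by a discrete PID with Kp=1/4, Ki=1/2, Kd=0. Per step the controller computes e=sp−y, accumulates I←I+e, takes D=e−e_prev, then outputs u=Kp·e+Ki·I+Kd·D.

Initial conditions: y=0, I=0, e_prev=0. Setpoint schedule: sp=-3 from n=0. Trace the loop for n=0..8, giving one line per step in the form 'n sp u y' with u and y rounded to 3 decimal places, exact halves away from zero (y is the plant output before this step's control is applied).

(exact arithmetic carried between steps; '≈' marks a value shown rounded to 6 d.p. or computed from one; I and e_prev carry over from the previous line; the table rounds u and y to 3 d.p., halves away from zero)
n=0: y=0, sp=-3, e=sp−y=-3; I=-3, D=e−e_prev=-3; u=1/4·(-3)+1/2·(-3)+0·(-3)=-2.25; next y=2/5·0+1/2·(-2.25)=-1.125
n=1: y=-1.125, sp=-3, e=sp−y=-1.875; I=-4.875, D=e−e_prev=1.125; u=1/4·(-1.875)+1/2·(-4.875)+0·1.125=-2.90625; next y=2/5·(-1.125)+1/2·(-2.90625)=-1.903125
n=2: y=-1.903125, sp=-3, e=sp−y=-1.096875; I=-5.971875, D=e−e_prev=0.778125; u=1/4·(-1.096875)+1/2·(-5.971875)+0·0.778125≈-3.260156; next y=2/5·(-1.903125)+1/2·(-3.260156)≈-2.391328
n=3: y≈-2.391328, sp=-3, e=sp−y≈-0.608672; I≈-6.580547, D=e−e_prev≈0.488203; u=1/4·(-0.608672)+1/2·(-6.580547)+0·0.488203≈-3.442441; next y=2/5·(-2.391328)+1/2·(-3.442441)≈-2.677752
n=4: y≈-2.677752, sp=-3, e=sp−y≈-0.322248; I≈-6.902795, D=e−e_prev≈0.286424; u=1/4·(-0.322248)+1/2·(-6.902795)+0·0.286424≈-3.531959; next y=2/5·(-2.677752)+1/2·(-3.531959)≈-2.837081
n=5: y≈-2.837081, sp=-3, e=sp−y≈-0.162919; I≈-7.065714, D=e−e_prev≈0.159329; u=1/4·(-0.162919)+1/2·(-7.065714)+0·0.159329≈-3.573587; next y=2/5·(-2.837081)+1/2·(-3.573587)≈-2.921626
n=6: y≈-2.921626, sp=-3, e=sp−y≈-0.078374; I≈-7.144089, D=e−e_prev≈0.084545; u=1/4·(-0.078374)+1/2·(-7.144089)+0·0.084545≈-3.591638; next y=2/5·(-2.921626)+1/2·(-3.591638)≈-2.964469
n=7: y≈-2.964469, sp=-3, e=sp−y≈-0.035531; I≈-7.179619, D=e−e_prev≈0.042844; u=1/4·(-0.035531)+1/2·(-7.179619)+0·0.042844≈-3.598692; next y=2/5·(-2.964469)+1/2·(-3.598692)≈-2.985134
n=8: y≈-2.985134, sp=-3, e=sp−y≈-0.014866; I≈-7.194486, D=e−e_prev≈0.020665; u=1/4·(-0.014866)+1/2·(-7.194486)+0·0.020665≈-3.600959; next y=2/5·(-2.985134)+1/2·(-3.600959)≈-2.994533

0 -3 -2.250 0.000
1 -3 -2.906 -1.125
2 -3 -3.260 -1.903
3 -3 -3.442 -2.391
4 -3 -3.532 -2.678
5 -3 -3.574 -2.837
6 -3 -3.592 -2.922
7 -3 -3.599 -2.964
8 -3 -3.601 -2.985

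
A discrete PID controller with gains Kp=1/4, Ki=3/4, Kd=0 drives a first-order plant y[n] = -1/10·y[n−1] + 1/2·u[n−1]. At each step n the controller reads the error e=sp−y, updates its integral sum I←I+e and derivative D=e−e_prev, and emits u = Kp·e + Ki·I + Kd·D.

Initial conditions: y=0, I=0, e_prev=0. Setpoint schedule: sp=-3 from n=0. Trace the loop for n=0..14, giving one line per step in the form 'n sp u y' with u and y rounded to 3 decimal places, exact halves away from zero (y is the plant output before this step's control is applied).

0 -3 -3.000 0.000
1 -3 -3.750 -1.500
2 -3 -4.650 -1.725
3 -3 -5.179 -2.153
4 -3 -5.593 -2.374
5 -3 -5.877 -2.559
6 -3 -6.084 -2.683
7 -3 -6.231 -2.774
8 -3 -6.336 -2.838
9 -3 -6.412 -2.884
10 -3 -6.465 -2.917
11 -3 -6.504 -2.941
12 -3 -6.531 -2.958
13 -3 -6.551 -2.970
14 -3 -6.565 -2.978

(exact arithmetic carried between steps; '≈' marks a value shown rounded to 6 d.p. or computed from one; I and e_prev carry over from the previous line; the table rounds u and y to 3 d.p., halves away from zero)
n=0: y=0, sp=-3, e=sp−y=-3; I=-3, D=e−e_prev=-3; u=1/4·(-3)+3/4·(-3)+0·(-3)=-3; next y=-1/10·0+1/2·(-3)=-1.5
n=1: y=-1.5, sp=-3, e=sp−y=-1.5; I=-4.5, D=e−e_prev=1.5; u=1/4·(-1.5)+3/4·(-4.5)+0·1.5=-3.75; next y=-1/10·(-1.5)+1/2·(-3.75)=-1.725
n=2: y=-1.725, sp=-3, e=sp−y=-1.275; I=-5.775, D=e−e_prev=0.225; u=1/4·(-1.275)+3/4·(-5.775)+0·0.225=-4.65; next y=-1/10·(-1.725)+1/2·(-4.65)=-2.1525
n=3: y=-2.1525, sp=-3, e=sp−y=-0.8475; I=-6.6225, D=e−e_prev=0.4275; u=1/4·(-0.8475)+3/4·(-6.6225)+0·0.4275=-5.17875; next y=-1/10·(-2.1525)+1/2·(-5.17875)=-2.374125
n=4: y=-2.374125, sp=-3, e=sp−y=-0.625875; I=-7.248375, D=e−e_prev=0.221625; u=1/4·(-0.625875)+3/4·(-7.248375)+0·0.221625=-5.59275; next y=-1/10·(-2.374125)+1/2·(-5.59275)≈-2.558963
n=5: y≈-2.558963, sp=-3, e=sp−y≈-0.441038; I≈-7.689413, D=e−e_prev≈0.184838; u=1/4·(-0.441038)+3/4·(-7.689413)+0·0.184838≈-5.877319; next y=-1/10·(-2.558963)+1/2·(-5.877319)≈-2.682763
n=6: y≈-2.682763, sp=-3, e=sp−y≈-0.317237; I≈-8.006649, D=e−e_prev≈0.123801; u=1/4·(-0.317237)+3/4·(-8.006649)+0·0.123801≈-6.084296; next y=-1/10·(-2.682763)+1/2·(-6.084296)≈-2.773872
n=7: y≈-2.773872, sp=-3, e=sp−y≈-0.226128; I≈-8.232778, D=e−e_prev≈0.091109; u=1/4·(-0.226128)+3/4·(-8.232778)+0·0.091109≈-6.231115; next y=-1/10·(-2.773872)+1/2·(-6.231115)≈-2.838170
n=8: y≈-2.838170, sp=-3, e=sp−y≈-0.161830; I≈-8.394607, D=e−e_prev≈0.064299; u=1/4·(-0.161830)+3/4·(-8.394607)+0·0.064299≈-6.336413; next y=-1/10·(-2.838170)+1/2·(-6.336413)≈-2.884389
n=9: y≈-2.884389, sp=-3, e=sp−y≈-0.115611; I≈-8.510218, D=e−e_prev≈0.046219; u=1/4·(-0.115611)+3/4·(-8.510218)+0·0.046219≈-6.411566; next y=-1/10·(-2.884389)+1/2·(-6.411566)≈-2.917344
n=10: y≈-2.917344, sp=-3, e=sp−y≈-0.082656; I≈-8.592874, D=e−e_prev≈0.032955; u=1/4·(-0.082656)+3/4·(-8.592874)+0·0.032955≈-6.465319; next y=-1/10·(-2.917344)+1/2·(-6.465319)≈-2.940925
n=11: y≈-2.940925, sp=-3, e=sp−y≈-0.059075; I≈-8.651948, D=e−e_prev≈0.023581; u=1/4·(-0.059075)+3/4·(-8.651948)+0·0.023581≈-6.503730; next y=-1/10·(-2.940925)+1/2·(-6.503730)≈-2.957773
n=12: y≈-2.957773, sp=-3, e=sp−y≈-0.042227; I≈-8.694176, D=e−e_prev≈0.016847; u=1/4·(-0.042227)+3/4·(-8.694176)+0·0.016847≈-6.531189; next y=-1/10·(-2.957773)+1/2·(-6.531189)≈-2.969817
n=13: y≈-2.969817, sp=-3, e=sp−y≈-0.030183; I≈-8.724359, D=e−e_prev≈0.012045; u=1/4·(-0.030183)+3/4·(-8.724359)+0·0.012045≈-6.550815; next y=-1/10·(-2.969817)+1/2·(-6.550815)≈-2.978426
n=14: y≈-2.978426, sp=-3, e=sp−y≈-0.021574; I≈-8.745933, D=e−e_prev≈0.008609; u=1/4·(-0.021574)+3/4·(-8.745933)+0·0.008609≈-6.564843; next y=-1/10·(-2.978426)+1/2·(-6.564843)≈-2.984579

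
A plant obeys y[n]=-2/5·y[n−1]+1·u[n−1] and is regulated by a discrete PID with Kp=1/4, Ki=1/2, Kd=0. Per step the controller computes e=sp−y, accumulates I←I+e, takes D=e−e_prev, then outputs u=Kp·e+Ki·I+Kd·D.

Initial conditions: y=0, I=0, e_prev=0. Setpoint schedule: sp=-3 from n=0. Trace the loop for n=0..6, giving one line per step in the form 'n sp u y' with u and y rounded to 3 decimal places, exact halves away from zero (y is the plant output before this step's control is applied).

(exact arithmetic carried between steps; '≈' marks a value shown rounded to 6 d.p. or computed from one; I and e_prev carry over from the previous line; the table rounds u and y to 3 d.p., halves away from zero)
n=0: y=0, sp=-3, e=sp−y=-3; I=-3, D=e−e_prev=-3; u=1/4·(-3)+1/2·(-3)+0·(-3)=-2.25; next y=-2/5·0+1·(-2.25)=-2.25
n=1: y=-2.25, sp=-3, e=sp−y=-0.75; I=-3.75, D=e−e_prev=2.25; u=1/4·(-0.75)+1/2·(-3.75)+0·2.25=-2.0625; next y=-2/5·(-2.25)+1·(-2.0625)=-1.1625
n=2: y=-1.1625, sp=-3, e=sp−y=-1.8375; I=-5.5875, D=e−e_prev=-1.0875; u=1/4·(-1.8375)+1/2·(-5.5875)+0·(-1.0875)=-3.253125; next y=-2/5·(-1.1625)+1·(-3.253125)=-2.788125
n=3: y=-2.788125, sp=-3, e=sp−y=-0.211875; I=-5.799375, D=e−e_prev=1.625625; u=1/4·(-0.211875)+1/2·(-5.799375)+0·1.625625≈-2.952656; next y=-2/5·(-2.788125)+1·(-2.952656)≈-1.837406
n=4: y≈-1.837406, sp=-3, e=sp−y≈-1.162594; I≈-6.961969, D=e−e_prev≈-0.950719; u=1/4·(-1.162594)+1/2·(-6.961969)+0·(-0.950719)≈-3.771633; next y=-2/5·(-1.837406)+1·(-3.771633)≈-3.036670
n=5: y≈-3.036670, sp=-3, e=sp−y≈0.036670; I≈-6.925298, D=e−e_prev≈1.199264; u=1/4·0.036670+1/2·(-6.925298)+0·1.199264≈-3.453482; next y=-2/5·(-3.036670)+1·(-3.453482)≈-2.238814
n=6: y≈-2.238814, sp=-3, e=sp−y≈-0.761186; I≈-7.686485, D=e−e_prev≈-0.797857; u=1/4·(-0.761186)+1/2·(-7.686485)+0·(-0.797857)≈-4.033539; next y=-2/5·(-2.238814)+1·(-4.033539)≈-3.138014

0 -3 -2.250 0.000
1 -3 -2.063 -2.250
2 -3 -3.253 -1.163
3 -3 -2.953 -2.788
4 -3 -3.772 -1.837
5 -3 -3.453 -3.037
6 -3 -4.034 -2.239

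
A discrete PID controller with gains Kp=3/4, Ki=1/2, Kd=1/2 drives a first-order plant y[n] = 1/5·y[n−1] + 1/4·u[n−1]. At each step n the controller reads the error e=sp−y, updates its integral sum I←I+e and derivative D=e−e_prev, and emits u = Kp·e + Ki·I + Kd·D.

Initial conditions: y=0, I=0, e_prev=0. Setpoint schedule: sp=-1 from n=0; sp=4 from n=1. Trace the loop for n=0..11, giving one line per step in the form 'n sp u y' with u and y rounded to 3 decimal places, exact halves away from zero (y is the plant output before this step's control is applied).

(exact arithmetic carried between steps; '≈' marks a value shown rounded to 6 d.p. or computed from one; I and e_prev carry over from the previous line; the table rounds u and y to 3 d.p., halves away from zero)
n=0: y=0, sp=-1, e=sp−y=-1; I=-1, D=e−e_prev=-1; u=3/4·(-1)+1/2·(-1)+1/2·(-1)=-1.75; next y=1/5·0+1/4·(-1.75)=-0.4375
n=1: y=-0.4375, sp=4, e=sp−y=4.4375; I=3.4375, D=e−e_prev=5.4375; u=3/4·4.4375+1/2·3.4375+1/2·5.4375=7.765625; next y=1/5·(-0.4375)+1/4·7.765625≈1.853906
n=2: y≈1.853906, sp=4, e=sp−y≈2.146094; I≈5.583594, D=e−e_prev≈-2.291406; u=3/4·2.146094+1/2·5.583594+1/2·(-2.291406)≈3.255664; next y=1/5·1.853906+1/4·3.255664≈1.184697
n=3: y≈1.184697, sp=4, e=sp−y≈2.815303; I≈8.398896, D=e−e_prev≈0.669209; u=3/4·2.815303+1/2·8.398896+1/2·0.669209≈6.645530; next y=1/5·1.184697+1/4·6.645530≈1.898322
n=4: y≈1.898322, sp=4, e=sp−y≈2.101678; I≈10.500575, D=e−e_prev≈-0.713625; u=3/4·2.101678+1/2·10.500575+1/2·(-0.713625)≈6.469734; next y=1/5·1.898322+1/4·6.469734≈1.997098
n=5: y≈1.997098, sp=4, e=sp−y≈2.002902; I≈12.503477, D=e−e_prev≈-0.098776; u=3/4·2.002902+1/2·12.503477+1/2·(-0.098776)≈7.704527; next y=1/5·1.997098+1/4·7.704527≈2.325551
n=6: y≈2.325551, sp=4, e=sp−y≈1.674449; I≈14.177925, D=e−e_prev≈-0.328454; u=3/4·1.674449+1/2·14.177925+1/2·(-0.328454)≈8.180572; next y=1/5·2.325551+1/4·8.180572≈2.510253
n=7: y≈2.510253, sp=4, e=sp−y≈1.489747; I≈15.667672, D=e−e_prev≈-0.184702; u=3/4·1.489747+1/2·15.667672+1/2·(-0.184702)≈8.858795; next y=1/5·2.510253+1/4·8.858795≈2.716749
n=8: y≈2.716749, sp=4, e=sp−y≈1.283251; I≈16.950923, D=e−e_prev≈-0.206496; u=3/4·1.283251+1/2·16.950923+1/2·(-0.206496)≈9.334651; next y=1/5·2.716749+1/4·9.334651≈2.877013
n=9: y≈2.877013, sp=4, e=sp−y≈1.122987; I≈18.073910, D=e−e_prev≈-0.160263; u=3/4·1.122987+1/2·18.073910+1/2·(-0.160263)≈9.799064; next y=1/5·2.877013+1/4·9.799064≈3.025168
n=10: y≈3.025168, sp=4, e=sp−y≈0.974832; I≈19.048741, D=e−e_prev≈-0.148156; u=3/4·0.974832+1/2·19.048741+1/2·(-0.148156)≈10.181416; next y=1/5·3.025168+1/4·10.181416≈3.150388
n=11: y≈3.150388, sp=4, e=sp−y≈0.849612; I≈19.898354, D=e−e_prev≈-0.125219; u=3/4·0.849612+1/2·19.898354+1/2·(-0.125219)≈10.523776; next y=1/5·3.150388+1/4·10.523776≈3.261022

0 -1 -1.750 0.000
1 4 7.766 -0.438
2 4 3.256 1.854
3 4 6.646 1.185
4 4 6.470 1.898
5 4 7.705 1.997
6 4 8.181 2.326
7 4 8.859 2.510
8 4 9.335 2.717
9 4 9.799 2.877
10 4 10.181 3.025
11 4 10.524 3.150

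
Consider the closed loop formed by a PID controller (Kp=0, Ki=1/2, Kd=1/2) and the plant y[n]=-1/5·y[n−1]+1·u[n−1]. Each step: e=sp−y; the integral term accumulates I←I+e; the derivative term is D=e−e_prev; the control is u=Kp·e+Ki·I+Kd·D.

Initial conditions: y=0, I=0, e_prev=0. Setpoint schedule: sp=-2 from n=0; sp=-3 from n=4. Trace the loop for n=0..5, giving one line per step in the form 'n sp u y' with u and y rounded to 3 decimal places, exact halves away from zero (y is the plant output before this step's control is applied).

(exact arithmetic carried between steps; '≈' marks a value shown rounded to 6 d.p. or computed from one; I and e_prev carry over from the previous line; the table rounds u and y to 3 d.p., halves away from zero)
n=0: y=0, sp=-2, e=sp−y=-2; I=-2, D=e−e_prev=-2; u=0·(-2)+1/2·(-2)+1/2·(-2)=-2; next y=-1/5·0+1·(-2)=-2
n=1: y=-2, sp=-2, e=sp−y=0; I=-2, D=e−e_prev=2; u=0·0+1/2·(-2)+1/2·2=0; next y=-1/5·(-2)+1·0=0.4
n=2: y=0.4, sp=-2, e=sp−y=-2.4; I=-4.4, D=e−e_prev=-2.4; u=0·(-2.4)+1/2·(-4.4)+1/2·(-2.4)=-3.4; next y=-1/5·0.4+1·(-3.4)=-3.48
n=3: y=-3.48, sp=-2, e=sp−y=1.48; I=-2.92, D=e−e_prev=3.88; u=0·1.48+1/2·(-2.92)+1/2·3.88=0.48; next y=-1/5·(-3.48)+1·0.48=1.176
n=4: y=1.176, sp=-3, e=sp−y=-4.176; I=-7.096, D=e−e_prev=-5.656; u=0·(-4.176)+1/2·(-7.096)+1/2·(-5.656)=-6.376; next y=-1/5·1.176+1·(-6.376)=-6.6112
n=5: y=-6.6112, sp=-3, e=sp−y=3.6112; I=-3.4848, D=e−e_prev=7.7872; u=0·3.6112+1/2·(-3.4848)+1/2·7.7872=2.1512; next y=-1/5·(-6.6112)+1·2.1512=3.47344

0 -2 -2.000 0.000
1 -2 0.000 -2.000
2 -2 -3.400 0.400
3 -2 0.480 -3.480
4 -3 -6.376 1.176
5 -3 2.151 -6.611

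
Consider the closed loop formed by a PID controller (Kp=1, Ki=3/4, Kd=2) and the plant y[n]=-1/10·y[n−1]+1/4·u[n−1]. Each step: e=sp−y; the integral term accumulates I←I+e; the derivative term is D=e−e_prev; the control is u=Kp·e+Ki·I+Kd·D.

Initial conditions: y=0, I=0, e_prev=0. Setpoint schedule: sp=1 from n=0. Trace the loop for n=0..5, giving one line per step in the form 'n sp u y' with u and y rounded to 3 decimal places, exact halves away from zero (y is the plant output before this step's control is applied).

(exact arithmetic carried between steps; '≈' marks a value shown rounded to 6 d.p. or computed from one; I and e_prev carry over from the previous line; the table rounds u and y to 3 d.p., halves away from zero)
n=0: y=0, sp=1, e=sp−y=1; I=1, D=e−e_prev=1; u=1·1+3/4·1+2·1=3.75; next y=-1/10·0+1/4·3.75=0.9375
n=1: y=0.9375, sp=1, e=sp−y=0.0625; I=1.0625, D=e−e_prev=-0.9375; u=1·0.0625+3/4·1.0625+2·(-0.9375)=-1.015625; next y=-1/10·0.9375+1/4·(-1.015625)≈-0.347656
n=2: y≈-0.347656, sp=1, e=sp−y≈1.347656; I≈2.410156, D=e−e_prev≈1.285156; u=1·1.347656+3/4·2.410156+2·1.285156≈5.725586; next y=-1/10·(-0.347656)+1/4·5.725586≈1.466162
n=3: y≈1.466162, sp=1, e=sp−y≈-0.466162; I≈1.943994, D=e−e_prev≈-1.813818; u=1·(-0.466162)+3/4·1.943994+2·(-1.813818)≈-2.635803; next y=-1/10·1.466162+1/4·(-2.635803)≈-0.805567
n=4: y≈-0.805567, sp=1, e=sp−y≈1.805567; I≈3.749561, D=e−e_prev≈2.271729; u=1·1.805567+3/4·3.749561+2·2.271729≈9.161196; next y=-1/10·(-0.805567)+1/4·9.161196≈2.370856
n=5: y≈2.370856, sp=1, e=sp−y≈-1.370856; I≈2.378705, D=e−e_prev≈-3.176423; u=1·(-1.370856)+3/4·2.378705+2·(-3.176423)≈-5.939672; next y=-1/10·2.370856+1/4·(-5.939672)≈-1.722004

0 1 3.750 0.000
1 1 -1.016 0.938
2 1 5.726 -0.348
3 1 -2.636 1.466
4 1 9.161 -0.806
5 1 -5.940 2.371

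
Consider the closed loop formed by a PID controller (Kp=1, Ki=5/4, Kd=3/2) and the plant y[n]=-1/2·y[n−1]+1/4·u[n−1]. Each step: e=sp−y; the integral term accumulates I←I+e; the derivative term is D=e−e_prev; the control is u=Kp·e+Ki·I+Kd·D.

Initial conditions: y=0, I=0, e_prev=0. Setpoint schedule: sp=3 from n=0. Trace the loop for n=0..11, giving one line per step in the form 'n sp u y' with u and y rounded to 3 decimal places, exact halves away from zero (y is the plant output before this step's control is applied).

0 3 11.250 0.000
1 3 -0.047 2.813
2 3 20.271 -1.418
3 3 -7.532 5.777
4 3 39.344 -4.771
5 3 -30.488 12.222
6 3 80.804 -13.733
7 3 -90.213 27.067
8 3 177.732 -36.087
9 3 -237.753 62.476
10 3 410.069 -90.676
11 3 -597.059 147.855

(exact arithmetic carried between steps; '≈' marks a value shown rounded to 6 d.p. or computed from one; I and e_prev carry over from the previous line; the table rounds u and y to 3 d.p., halves away from zero)
n=0: y=0, sp=3, e=sp−y=3; I=3, D=e−e_prev=3; u=1·3+5/4·3+3/2·3=11.25; next y=-1/2·0+1/4·11.25=2.8125
n=1: y=2.8125, sp=3, e=sp−y=0.1875; I=3.1875, D=e−e_prev=-2.8125; u=1·0.1875+5/4·3.1875+3/2·(-2.8125)=-0.046875; next y=-1/2·2.8125+1/4·(-0.046875)≈-1.417969
n=2: y≈-1.417969, sp=3, e=sp−y≈4.417969; I≈7.605469, D=e−e_prev≈4.230469; u=1·4.417969+5/4·7.605469+3/2·4.230469≈20.270508; next y=-1/2·(-1.417969)+1/4·20.270508≈5.776611
n=3: y≈5.776611, sp=3, e=sp−y≈-2.776611; I≈4.828857, D=e−e_prev≈-7.194580; u=1·(-2.776611)+5/4·4.828857+3/2·(-7.194580)≈-7.532410; next y=-1/2·5.776611+1/4·(-7.532410)≈-4.771408
n=4: y≈-4.771408, sp=3, e=sp−y≈7.771408; I≈12.600266, D=e−e_prev≈10.548019; u=1·7.771408+5/4·12.600266+3/2·10.548019≈39.343769; next y=-1/2·(-4.771408)+1/4·39.343769≈12.221646
n=5: y≈12.221646, sp=3, e=sp−y≈-9.221646; I≈3.378619, D=e−e_prev≈-16.993054; u=1·(-9.221646)+5/4·3.378619+3/2·(-16.993054)≈-30.487954; next y=-1/2·12.221646+1/4·(-30.487954)≈-13.732812
n=6: y≈-13.732812, sp=3, e=sp−y≈16.732812; I≈20.111431, D=e−e_prev≈25.954458; u=1·16.732812+5/4·20.111431+3/2·25.954458≈80.803787; next y=-1/2·(-13.732812)+1/4·80.803787≈27.067353
n=7: y≈27.067353, sp=3, e=sp−y≈-24.067353; I≈-3.955922, D=e−e_prev≈-40.800164; u=1·(-24.067353)+5/4·(-3.955922)+3/2·(-40.800164)≈-90.212501; next y=-1/2·27.067353+1/4·(-90.212501)≈-36.086802
n=8: y≈-36.086802, sp=3, e=sp−y≈39.086802; I≈35.130880, D=e−e_prev≈63.154154; u=1·39.086802+5/4·35.130880+3/2·63.154154≈177.731633; next y=-1/2·(-36.086802)+1/4·177.731633≈62.476309
n=9: y≈62.476309, sp=3, e=sp−y≈-59.476309; I≈-24.345429, D=e−e_prev≈-98.563110; u=1·(-59.476309)+5/4·(-24.345429)+3/2·(-98.563110)≈-237.752761; next y=-1/2·62.476309+1/4·(-237.752761)≈-90.676345
n=10: y≈-90.676345, sp=3, e=sp−y≈93.676345; I≈69.330916, D=e−e_prev≈153.152654; u=1·93.676345+5/4·69.330916+3/2·153.152654≈410.068970; next y=-1/2·(-90.676345)+1/4·410.068970≈147.855415
n=11: y≈147.855415, sp=3, e=sp−y≈-144.855415; I≈-75.524499, D=e−e_prev≈-238.531759; u=1·(-144.855415)+5/4·(-75.524499)+3/2·(-238.531759)≈-597.058678; next y=-1/2·147.855415+1/4·(-597.058678)≈-223.192377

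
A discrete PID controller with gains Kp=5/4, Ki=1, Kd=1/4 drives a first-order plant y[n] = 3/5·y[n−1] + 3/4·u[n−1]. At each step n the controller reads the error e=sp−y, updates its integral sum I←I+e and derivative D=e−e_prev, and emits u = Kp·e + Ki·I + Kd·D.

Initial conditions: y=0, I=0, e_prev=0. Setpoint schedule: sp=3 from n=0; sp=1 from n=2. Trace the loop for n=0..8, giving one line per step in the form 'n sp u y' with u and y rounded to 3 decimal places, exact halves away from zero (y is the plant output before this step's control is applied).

0 3 7.500 0.000
1 3 -4.313 5.625
2 1 3.180 0.141
3 1 -2.653 2.469
4 1 3.904 -0.509
5 1 -3.160 2.623
6 1 4.548 -0.797
7 1 -3.834 2.933
8 1 5.287 -1.116

(exact arithmetic carried between steps; '≈' marks a value shown rounded to 6 d.p. or computed from one; I and e_prev carry over from the previous line; the table rounds u and y to 3 d.p., halves away from zero)
n=0: y=0, sp=3, e=sp−y=3; I=3, D=e−e_prev=3; u=5/4·3+1·3+1/4·3=7.5; next y=3/5·0+3/4·7.5=5.625
n=1: y=5.625, sp=3, e=sp−y=-2.625; I=0.375, D=e−e_prev=-5.625; u=5/4·(-2.625)+1·0.375+1/4·(-5.625)=-4.3125; next y=3/5·5.625+3/4·(-4.3125)=0.140625
n=2: y=0.140625, sp=1, e=sp−y=0.859375; I=1.234375, D=e−e_prev=3.484375; u=5/4·0.859375+1·1.234375+1/4·3.484375≈3.179688; next y=3/5·0.140625+3/4·3.179688≈2.469141
n=3: y≈2.469141, sp=1, e=sp−y≈-1.469141; I≈-0.234766, D=e−e_prev≈-2.328516; u=5/4·(-1.469141)+1·(-0.234766)+1/4·(-2.328516)≈-2.653320; next y=3/5·2.469141+3/4·(-2.653320)≈-0.508506
n=4: y≈-0.508506, sp=1, e=sp−y≈1.508506; I≈1.273740, D=e−e_prev≈2.977646; u=5/4·1.508506+1·1.273740+1/4·2.977646≈3.903784; next y=3/5·(-0.508506)+3/4·3.903784≈2.622735
n=5: y≈2.622735, sp=1, e=sp−y≈-1.622735; I≈-0.348994, D=e−e_prev≈-3.131240; u=5/4·(-1.622735)+1·(-0.348994)+1/4·(-3.131240)≈-3.160223; next y=3/5·2.622735+3/4·(-3.160223)≈-0.796526
n=6: y≈-0.796526, sp=1, e=sp−y≈1.796526; I≈1.447532, D=e−e_prev≈3.419261; u=5/4·1.796526+1·1.447532+1/4·3.419261≈4.548005; next y=3/5·(-0.796526)+3/4·4.548005≈2.933088
n=7: y≈2.933088, sp=1, e=sp−y≈-1.933088; I≈-0.485556, D=e−e_prev≈-3.729614; u=5/4·(-1.933088)+1·(-0.485556)+1/4·(-3.729614)≈-3.834320; next y=3/5·2.933088+3/4·(-3.834320)≈-1.115887
n=8: y≈-1.115887, sp=1, e=sp−y≈2.115887; I≈1.630331, D=e−e_prev≈4.048975; u=5/4·2.115887+1·1.630331+1/4·4.048975≈5.287433; next y=3/5·(-1.115887)+3/4·5.287433≈3.296043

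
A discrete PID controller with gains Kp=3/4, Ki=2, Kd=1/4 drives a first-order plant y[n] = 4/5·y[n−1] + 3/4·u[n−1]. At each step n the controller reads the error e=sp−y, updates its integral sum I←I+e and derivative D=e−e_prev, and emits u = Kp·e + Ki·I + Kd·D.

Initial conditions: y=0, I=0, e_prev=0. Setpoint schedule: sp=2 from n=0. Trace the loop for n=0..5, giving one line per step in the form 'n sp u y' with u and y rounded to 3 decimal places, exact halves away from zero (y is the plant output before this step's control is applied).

(exact arithmetic carried between steps; '≈' marks a value shown rounded to 6 d.p. or computed from one; I and e_prev carry over from the previous line; the table rounds u and y to 3 d.p., halves away from zero)
n=0: y=0, sp=2, e=sp−y=2; I=2, D=e−e_prev=2; u=3/4·2+2·2+1/4·2=6; next y=4/5·0+3/4·6=4.5
n=1: y=4.5, sp=2, e=sp−y=-2.5; I=-0.5, D=e−e_prev=-4.5; u=3/4·(-2.5)+2·(-0.5)+1/4·(-4.5)=-4; next y=4/5·4.5+3/4·(-4)=0.6
n=2: y=0.6, sp=2, e=sp−y=1.4; I=0.9, D=e−e_prev=3.9; u=3/4·1.4+2·0.9+1/4·3.9=3.825; next y=4/5·0.6+3/4·3.825=3.34875
n=3: y=3.34875, sp=2, e=sp−y=-1.34875; I=-0.44875, D=e−e_prev=-2.74875; u=3/4·(-1.34875)+2·(-0.44875)+1/4·(-2.74875)=-2.59625; next y=4/5·3.34875+3/4·(-2.59625)≈0.731813
n=4: y≈0.731813, sp=2, e=sp−y≈1.268188; I≈0.819438, D=e−e_prev≈2.616938; u=3/4·1.268188+2·0.819438+1/4·2.616938≈3.24425; next y=4/5·0.731813+3/4·3.24425≈3.018638
n=5: y≈3.018638, sp=2, e=sp−y≈-1.018638; I≈-0.1992, D=e−e_prev≈-2.286825; u=3/4·(-1.018638)+2·(-0.1992)+1/4·(-2.286825)≈-1.734084; next y=4/5·3.018638+3/4·(-1.734084)≈1.114347

0 2 6.000 0.000
1 2 -4.000 4.500
2 2 3.825 0.600
3 2 -2.596 3.349
4 2 3.244 0.732
5 2 -1.734 3.019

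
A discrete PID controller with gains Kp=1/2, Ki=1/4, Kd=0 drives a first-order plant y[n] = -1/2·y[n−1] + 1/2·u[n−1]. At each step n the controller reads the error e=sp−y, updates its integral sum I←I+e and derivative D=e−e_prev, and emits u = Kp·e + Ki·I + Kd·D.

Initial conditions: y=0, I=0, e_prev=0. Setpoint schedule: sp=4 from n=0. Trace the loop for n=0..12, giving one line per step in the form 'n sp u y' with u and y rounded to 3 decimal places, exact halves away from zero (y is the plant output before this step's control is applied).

0 4 3.000 0.000
1 4 2.875 1.500
2 4 4.109 0.688
3 4 4.170 1.711
4 4 5.103 1.229
5 4 5.265 1.937
6 4 5.986 1.664
7 4 6.197 2.161
8 4 6.764 2.018
9 4 6.993 2.373
10 4 7.447 2.310
11 4 7.676 2.568
12 4 8.045 2.554

(exact arithmetic carried between steps; '≈' marks a value shown rounded to 6 d.p. or computed from one; I and e_prev carry over from the previous line; the table rounds u and y to 3 d.p., halves away from zero)
n=0: y=0, sp=4, e=sp−y=4; I=4, D=e−e_prev=4; u=1/2·4+1/4·4+0·4=3; next y=-1/2·0+1/2·3=1.5
n=1: y=1.5, sp=4, e=sp−y=2.5; I=6.5, D=e−e_prev=-1.5; u=1/2·2.5+1/4·6.5+0·(-1.5)=2.875; next y=-1/2·1.5+1/2·2.875=0.6875
n=2: y=0.6875, sp=4, e=sp−y=3.3125; I=9.8125, D=e−e_prev=0.8125; u=1/2·3.3125+1/4·9.8125+0·0.8125=4.109375; next y=-1/2·0.6875+1/2·4.109375≈1.710938
n=3: y≈1.710938, sp=4, e=sp−y≈2.289063; I≈12.101563, D=e−e_prev≈-1.023438; u=1/2·2.289063+1/4·12.101563+0·(-1.023438)≈4.169922; next y=-1/2·1.710938+1/2·4.169922≈1.229492
n=4: y≈1.229492, sp=4, e=sp−y≈2.770508; I≈14.872070, D=e−e_prev≈0.481445; u=1/2·2.770508+1/4·14.872070+0·0.481445≈5.103271; next y=-1/2·1.229492+1/2·5.103271≈1.936890
n=5: y≈1.936890, sp=4, e=sp−y≈2.063110; I≈16.935181, D=e−e_prev≈-0.707397; u=1/2·2.063110+1/4·16.935181+0·(-0.707397)≈5.265350; next y=-1/2·1.936890+1/2·5.265350≈1.664230
n=6: y≈1.664230, sp=4, e=sp−y≈2.335770; I≈19.270950, D=e−e_prev≈0.272659; u=1/2·2.335770+1/4·19.270950+0·0.272659≈5.985622; next y=-1/2·1.664230+1/2·5.985622≈2.160696
n=7: y≈2.160696, sp=4, e=sp−y≈1.839304; I≈21.110254, D=e−e_prev≈-0.496466; u=1/2·1.839304+1/4·21.110254+0·(-0.496466)≈6.197216; next y=-1/2·2.160696+1/2·6.197216≈2.018260
n=8: y≈2.018260, sp=4, e=sp−y≈1.981740; I≈23.091995, D=e−e_prev≈0.142436; u=1/2·1.981740+1/4·23.091995+0·0.142436≈6.763869; next y=-1/2·2.018260+1/2·6.763869≈2.372804
n=9: y≈2.372804, sp=4, e=sp−y≈1.627196; I≈24.719190, D=e−e_prev≈-0.354545; u=1/2·1.627196+1/4·24.719190+0·(-0.354545)≈6.993395; next y=-1/2·2.372804+1/2·6.993395≈2.310295
n=10: y≈2.310295, sp=4, e=sp−y≈1.689705; I≈26.408895, D=e−e_prev≈0.062509; u=1/2·1.689705+1/4·26.408895+0·0.062509≈7.447076; next y=-1/2·2.310295+1/2·7.447076≈2.568390
n=11: y≈2.568390, sp=4, e=sp−y≈1.431610; I≈27.840504, D=e−e_prev≈-0.258095; u=1/2·1.431610+1/4·27.840504+0·(-0.258095)≈7.675931; next y=-1/2·2.568390+1/2·7.675931≈2.553770
n=12: y≈2.553770, sp=4, e=sp−y≈1.446230; I≈29.286734, D=e−e_prev≈0.014620; u=1/2·1.446230+1/4·29.286734+0·0.014620≈8.044798; next y=-1/2·2.553770+1/2·8.044798≈2.745514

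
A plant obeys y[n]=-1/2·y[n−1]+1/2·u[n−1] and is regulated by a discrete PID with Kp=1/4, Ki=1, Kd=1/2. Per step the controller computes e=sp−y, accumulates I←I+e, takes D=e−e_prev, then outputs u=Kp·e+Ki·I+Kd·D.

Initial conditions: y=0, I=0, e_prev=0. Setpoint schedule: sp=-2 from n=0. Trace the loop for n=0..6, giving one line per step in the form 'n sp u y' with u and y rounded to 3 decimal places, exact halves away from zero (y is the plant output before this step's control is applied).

0 -2 -3.500 0.000
1 -2 -1.438 -1.750
2 -2 -5.898 0.156
3 -2 -1.530 -3.027
4 -2 -8.703 0.749
5 -2 0.016 -4.726
6 -2 -12.414 2.371

(exact arithmetic carried between steps; '≈' marks a value shown rounded to 6 d.p. or computed from one; I and e_prev carry over from the previous line; the table rounds u and y to 3 d.p., halves away from zero)
n=0: y=0, sp=-2, e=sp−y=-2; I=-2, D=e−e_prev=-2; u=1/4·(-2)+1·(-2)+1/2·(-2)=-3.5; next y=-1/2·0+1/2·(-3.5)=-1.75
n=1: y=-1.75, sp=-2, e=sp−y=-0.25; I=-2.25, D=e−e_prev=1.75; u=1/4·(-0.25)+1·(-2.25)+1/2·1.75=-1.4375; next y=-1/2·(-1.75)+1/2·(-1.4375)=0.15625
n=2: y=0.15625, sp=-2, e=sp−y=-2.15625; I=-4.40625, D=e−e_prev=-1.90625; u=1/4·(-2.15625)+1·(-4.40625)+1/2·(-1.90625)≈-5.898438; next y=-1/2·0.15625+1/2·(-5.898438)≈-3.027344
n=3: y≈-3.027344, sp=-2, e=sp−y≈1.027344; I≈-3.378906, D=e−e_prev≈3.183594; u=1/4·1.027344+1·(-3.378906)+1/2·3.183594≈-1.530273; next y=-1/2·(-3.027344)+1/2·(-1.530273)≈0.748535
n=4: y≈0.748535, sp=-2, e=sp−y≈-2.748535; I≈-6.127441, D=e−e_prev≈-3.775879; u=1/4·(-2.748535)+1·(-6.127441)+1/2·(-3.775879)≈-8.702515; next y=-1/2·0.748535+1/2·(-8.702515)≈-4.725525
n=5: y≈-4.725525, sp=-2, e=sp−y≈2.725525; I≈-3.401917, D=e−e_prev≈5.474060; u=1/4·2.725525+1·(-3.401917)+1/2·5.474060≈0.016495; next y=-1/2·(-4.725525)+1/2·0.016495≈2.371010
n=6: y≈2.371010, sp=-2, e=sp−y≈-4.371010; I≈-7.772926, D=e−e_prev≈-7.096535; u=1/4·(-4.371010)+1·(-7.772926)+1/2·(-7.096535)≈-12.413946; next y=-1/2·2.371010+1/2·(-12.413946)≈-7.392478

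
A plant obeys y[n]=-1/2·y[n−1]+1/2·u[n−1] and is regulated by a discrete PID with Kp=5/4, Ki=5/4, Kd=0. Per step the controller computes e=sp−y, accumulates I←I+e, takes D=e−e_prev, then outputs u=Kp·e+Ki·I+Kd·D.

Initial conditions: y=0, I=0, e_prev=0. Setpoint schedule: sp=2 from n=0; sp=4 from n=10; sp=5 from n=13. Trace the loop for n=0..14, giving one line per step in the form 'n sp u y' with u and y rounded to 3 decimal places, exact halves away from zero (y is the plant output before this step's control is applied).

(exact arithmetic carried between steps; '≈' marks a value shown rounded to 6 d.p. or computed from one; I and e_prev carry over from the previous line; the table rounds u and y to 3 d.p., halves away from zero)
n=0: y=0, sp=2, e=sp−y=2; I=2, D=e−e_prev=2; u=5/4·2+5/4·2+0·2=5; next y=-1/2·0+1/2·5=2.5
n=1: y=2.5, sp=2, e=sp−y=-0.5; I=1.5, D=e−e_prev=-2.5; u=5/4·(-0.5)+5/4·1.5+0·(-2.5)=1.25; next y=-1/2·2.5+1/2·1.25=-0.625
n=2: y=-0.625, sp=2, e=sp−y=2.625; I=4.125, D=e−e_prev=3.125; u=5/4·2.625+5/4·4.125+0·3.125=8.4375; next y=-1/2·(-0.625)+1/2·8.4375=4.53125
n=3: y=4.53125, sp=2, e=sp−y=-2.53125; I=1.59375, D=e−e_prev=-5.15625; u=5/4·(-2.53125)+5/4·1.59375+0·(-5.15625)=-1.171875; next y=-1/2·4.53125+1/2·(-1.171875)≈-2.851563
n=4: y≈-2.851563, sp=2, e=sp−y≈4.851563; I≈6.445313, D=e−e_prev≈7.382813; u=5/4·4.851563+5/4·6.445313+0·7.382813≈14.121094; next y=-1/2·(-2.851563)+1/2·14.121094≈8.486328
n=5: y≈8.486328, sp=2, e=sp−y≈-6.486328; I≈-0.041016, D=e−e_prev≈-11.337891; u=5/4·(-6.486328)+5/4·(-0.041016)+0·(-11.337891)≈-8.159180; next y=-1/2·8.486328+1/2·(-8.159180)≈-8.322754
n=6: y≈-8.322754, sp=2, e=sp−y≈10.322754; I≈10.281738, D=e−e_prev≈16.809082; u=5/4·10.322754+5/4·10.281738+0·16.809082≈25.755615; next y=-1/2·(-8.322754)+1/2·25.755615≈17.039185
n=7: y≈17.039185, sp=2, e=sp−y≈-15.039185; I≈-4.757446, D=e−e_prev≈-25.361938; u=5/4·(-15.039185)+5/4·(-4.757446)+0·(-25.361938)≈-24.745789; next y=-1/2·17.039185+1/2·(-24.745789)≈-20.892487
n=8: y≈-20.892487, sp=2, e=sp−y≈22.892487; I≈18.135040, D=e−e_prev≈37.931671; u=5/4·22.892487+5/4·18.135040+0·37.931671≈51.284409; next y=-1/2·(-20.892487)+1/2·51.284409≈36.088448
n=9: y≈36.088448, sp=2, e=sp−y≈-34.088448; I≈-15.953407, D=e−e_prev≈-56.980934; u=5/4·(-34.088448)+5/4·(-15.953407)+0·(-56.980934)≈-62.552319; next y=-1/2·36.088448+1/2·(-62.552319)≈-49.320383
n=10: y≈-49.320383, sp=4, e=sp−y≈53.320383; I≈37.366976, D=e−e_prev≈87.408831; u=5/4·53.320383+5/4·37.366976+0·87.408831≈113.359199; next y=-1/2·(-49.320383)+1/2·113.359199≈81.339791
n=11: y≈81.339791, sp=4, e=sp−y≈-77.339791; I≈-39.972815, D=e−e_prev≈-130.660174; u=5/4·(-77.339791)+5/4·(-39.972815)+0·(-130.660174)≈-146.640757; next y=-1/2·81.339791+1/2·(-146.640757)≈-113.990274
n=12: y≈-113.990274, sp=4, e=sp−y≈117.990274; I≈78.017459, D=e−e_prev≈195.330065; u=5/4·117.990274+5/4·78.017459+0·195.330065≈245.009666; next y=-1/2·(-113.990274)+1/2·245.009666≈179.499970
n=13: y≈179.499970, sp=5, e=sp−y≈-174.499970; I≈-96.482511, D=e−e_prev≈-292.490244; u=5/4·(-174.499970)+5/4·(-96.482511)+0·(-292.490244)≈-338.728102; next y=-1/2·179.499970+1/2·(-338.728102)≈-259.114036
n=14: y≈-259.114036, sp=5, e=sp−y≈264.114036; I≈167.631525, D=e−e_prev≈438.614006; u=5/4·264.114036+5/4·167.631525+0·438.614006≈539.681951; next y=-1/2·(-259.114036)+1/2·539.681951≈399.397994

0 2 5.000 0.000
1 2 1.250 2.500
2 2 8.438 -0.625
3 2 -1.172 4.531
4 2 14.121 -2.852
5 2 -8.159 8.486
6 2 25.756 -8.323
7 2 -24.746 17.039
8 2 51.284 -20.892
9 2 -62.552 36.088
10 4 113.359 -49.320
11 4 -146.641 81.340
12 4 245.010 -113.990
13 5 -338.728 179.500
14 5 539.682 -259.114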